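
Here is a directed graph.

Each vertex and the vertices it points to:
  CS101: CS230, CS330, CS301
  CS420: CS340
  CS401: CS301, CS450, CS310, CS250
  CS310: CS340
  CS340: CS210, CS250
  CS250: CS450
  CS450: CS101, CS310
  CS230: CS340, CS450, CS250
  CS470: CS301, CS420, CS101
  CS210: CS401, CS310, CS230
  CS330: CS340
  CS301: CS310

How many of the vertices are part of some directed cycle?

A vertex is on a directed cycle iff it belongs to a strongly connected component of size ≥ 2 (or has a self-loop).
The vertices on cycles are {CS101, CS210, CS230, CS250, CS301, CS310, CS330, CS340, CS401, CS450} — 10 in total.

10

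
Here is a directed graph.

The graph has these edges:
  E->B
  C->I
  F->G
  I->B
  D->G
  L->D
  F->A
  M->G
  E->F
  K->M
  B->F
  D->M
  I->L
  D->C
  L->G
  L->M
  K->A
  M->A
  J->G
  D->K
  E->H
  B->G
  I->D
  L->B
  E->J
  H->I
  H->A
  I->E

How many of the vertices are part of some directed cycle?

6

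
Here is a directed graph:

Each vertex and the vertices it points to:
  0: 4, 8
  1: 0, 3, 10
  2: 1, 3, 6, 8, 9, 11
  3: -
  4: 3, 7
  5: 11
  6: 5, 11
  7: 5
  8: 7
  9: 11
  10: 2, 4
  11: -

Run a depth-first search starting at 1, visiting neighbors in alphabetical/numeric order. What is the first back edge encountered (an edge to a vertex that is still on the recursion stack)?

DFS from 1 (visiting neighbors in alphabetical/numeric order); mark gray on enter, black on exit:
1 gray
  0 gray
    4 gray
      3 gray
      3 black
      7 gray
        5 gray
          11 gray
          11 black
        5 black
      7 black
    4 black
    8 gray
      8→7: 7 black — skip
    8 black
  0 black
  1→3: 3 black — skip
  10 gray
    2 gray
      2→1: 1 is gray → back edge
First back edge: 2 → 1.

2→1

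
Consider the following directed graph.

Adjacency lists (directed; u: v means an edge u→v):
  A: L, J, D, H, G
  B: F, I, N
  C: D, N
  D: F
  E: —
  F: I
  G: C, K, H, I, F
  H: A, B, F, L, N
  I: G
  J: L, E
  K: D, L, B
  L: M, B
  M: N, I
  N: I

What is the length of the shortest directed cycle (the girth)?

2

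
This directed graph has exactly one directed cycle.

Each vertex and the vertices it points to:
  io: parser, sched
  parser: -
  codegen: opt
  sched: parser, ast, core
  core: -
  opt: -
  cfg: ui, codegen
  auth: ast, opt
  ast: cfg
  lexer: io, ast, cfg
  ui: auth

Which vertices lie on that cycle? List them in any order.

ui, ast, cfg, auth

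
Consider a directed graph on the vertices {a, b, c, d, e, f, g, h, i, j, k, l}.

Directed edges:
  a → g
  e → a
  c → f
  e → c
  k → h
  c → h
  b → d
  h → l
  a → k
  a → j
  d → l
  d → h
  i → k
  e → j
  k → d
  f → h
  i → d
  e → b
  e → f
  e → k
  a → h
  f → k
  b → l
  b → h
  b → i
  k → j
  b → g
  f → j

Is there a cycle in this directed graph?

No

DFS with white/gray/black marking, starting from b:
b gray
  i gray
    d gray
      l gray
      l black
      h gray
        h→l: l black — skip
      h black
    d black
    k gray
      j gray
      j black
      k→d: d black — skip
      k→h: h black — skip
    k black
  i black
  b→l: l black — skip
  b→d: d black — skip
  g gray
  g black
  b→h: h black — skip
b black
a gray
  a→k: k black — skip
  a→g: g black — skip
  a→h: h black — skip
  a→j: j black — skip
a black
c gray
  f gray
    f→h: h black — skip
    f→j: j black — skip
    f→k: k black — skip
  f black
  c→h: h black — skip
c black
e gray
  e→b: b black — skip
  e→a: a black — skip
  e→k: k black — skip
  e→c: c black — skip
  e→f: f black — skip
  e→j: j black — skip
e black
Every edge goes to a white or black vertex — no back edge, so the graph is acyclic.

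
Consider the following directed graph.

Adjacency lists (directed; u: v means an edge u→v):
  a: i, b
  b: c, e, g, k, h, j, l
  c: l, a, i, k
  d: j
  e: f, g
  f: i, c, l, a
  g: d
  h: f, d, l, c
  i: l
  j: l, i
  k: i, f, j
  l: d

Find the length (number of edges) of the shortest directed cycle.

3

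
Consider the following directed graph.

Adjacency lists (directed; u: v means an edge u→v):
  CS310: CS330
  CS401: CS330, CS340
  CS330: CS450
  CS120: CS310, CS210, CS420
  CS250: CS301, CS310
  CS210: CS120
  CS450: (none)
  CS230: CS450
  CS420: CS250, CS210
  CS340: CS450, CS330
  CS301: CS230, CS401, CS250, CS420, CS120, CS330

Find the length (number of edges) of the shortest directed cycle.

2

For each vertex v, BFS finds the shortest path from v back to v.
The shortest such closed walk is CS301 → CS250 → CS301, length 2.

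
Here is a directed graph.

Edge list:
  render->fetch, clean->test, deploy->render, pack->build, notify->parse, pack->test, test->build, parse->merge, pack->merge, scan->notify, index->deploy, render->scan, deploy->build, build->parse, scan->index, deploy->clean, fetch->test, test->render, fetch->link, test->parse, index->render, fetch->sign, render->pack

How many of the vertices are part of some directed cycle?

8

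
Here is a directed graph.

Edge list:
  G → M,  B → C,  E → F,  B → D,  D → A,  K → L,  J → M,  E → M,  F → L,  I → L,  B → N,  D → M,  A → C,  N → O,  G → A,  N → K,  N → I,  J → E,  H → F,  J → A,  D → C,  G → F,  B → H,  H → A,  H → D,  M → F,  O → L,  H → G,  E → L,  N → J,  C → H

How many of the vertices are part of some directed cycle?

A vertex is on a directed cycle iff it belongs to a strongly connected component of size ≥ 2 (or has a self-loop).
The vertices on cycles are {A, C, D, G, H} — 5 in total.

5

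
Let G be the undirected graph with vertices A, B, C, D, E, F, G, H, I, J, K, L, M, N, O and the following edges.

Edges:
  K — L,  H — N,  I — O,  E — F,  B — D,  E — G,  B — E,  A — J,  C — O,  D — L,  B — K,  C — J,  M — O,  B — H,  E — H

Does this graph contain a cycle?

DFS, tracking each vertex's parent; an edge to a visited non-parent vertex closes a cycle.
Start from A:
visit A (parent –)
  visit J (parent A)
    J–A: parent, skip
    visit C (parent J)
      visit O (parent C)
        O–C: parent, skip
        visit M (parent O)
          M–O: parent, skip
        visit I (parent O)
          I–O: parent, skip
      C–J: parent, skip
visit B (parent –)
  visit D (parent B)
    visit L (parent D)
      L–D: parent, skip
      visit K (parent L)
        K–B: B visited and ≠ parent → cycle
Cycle: B – D – L – K – B.

Yes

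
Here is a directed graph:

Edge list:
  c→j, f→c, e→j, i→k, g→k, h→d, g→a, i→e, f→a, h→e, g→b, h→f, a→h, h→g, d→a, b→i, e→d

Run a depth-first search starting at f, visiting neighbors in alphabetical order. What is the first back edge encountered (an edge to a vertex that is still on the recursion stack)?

DFS from f (visiting neighbors in alphabetical order); mark gray on enter, black on exit:
f gray
  a gray
    h gray
      d gray
        d→a: a is gray → back edge
First back edge: d → a.

d→a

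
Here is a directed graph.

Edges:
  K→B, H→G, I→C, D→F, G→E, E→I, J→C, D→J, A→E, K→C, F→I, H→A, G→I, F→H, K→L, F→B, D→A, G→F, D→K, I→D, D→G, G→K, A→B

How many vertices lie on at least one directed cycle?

A vertex is on a directed cycle iff it belongs to a strongly connected component of size ≥ 2 (or has a self-loop).
The vertices on cycles are {A, D, E, F, G, H, I} — 7 in total.

7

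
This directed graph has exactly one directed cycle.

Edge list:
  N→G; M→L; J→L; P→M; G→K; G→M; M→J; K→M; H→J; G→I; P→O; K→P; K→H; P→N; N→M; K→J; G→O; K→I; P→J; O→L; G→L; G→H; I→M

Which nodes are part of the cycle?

DFS with gray/black marking from G:
G gray
  I gray
    M gray
      L gray
      L black
      J gray
        J→L: L black — skip
      J black
    M black
  I black
  G→L: L black — skip
  K gray
    K→M: M black — skip
    H gray
      H→J: J black — skip
    H black
    K→I: I black — skip
    K→J: J black — skip
    P gray
      N gray
        N→M: M black — skip
        N→G: G is gray → back edge
Back edge closes the cycle G → K → P → N → G; its vertices are {G, K, N, P}.

G, K, N, P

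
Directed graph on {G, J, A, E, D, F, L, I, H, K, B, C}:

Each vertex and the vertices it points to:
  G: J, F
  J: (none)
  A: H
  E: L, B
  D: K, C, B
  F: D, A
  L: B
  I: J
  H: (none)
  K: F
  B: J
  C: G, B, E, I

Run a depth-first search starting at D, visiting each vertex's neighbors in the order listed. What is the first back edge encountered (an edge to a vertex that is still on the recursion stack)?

F→D

DFS from D (visiting each vertex's neighbors in the order listed); mark gray on enter, black on exit:
D gray
  K gray
    F gray
      F→D: D is gray → back edge
First back edge: F → D.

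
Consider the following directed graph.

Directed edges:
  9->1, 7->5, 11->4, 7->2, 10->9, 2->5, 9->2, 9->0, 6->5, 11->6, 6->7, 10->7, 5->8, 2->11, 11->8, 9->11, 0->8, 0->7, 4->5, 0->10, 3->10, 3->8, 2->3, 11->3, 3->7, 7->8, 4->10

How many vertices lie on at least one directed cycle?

A vertex is on a directed cycle iff it belongs to a strongly connected component of size ≥ 2 (or has a self-loop).
The vertices on cycles are {0, 2, 3, 4, 6, 7, 9, 10, 11} — 9 in total.

9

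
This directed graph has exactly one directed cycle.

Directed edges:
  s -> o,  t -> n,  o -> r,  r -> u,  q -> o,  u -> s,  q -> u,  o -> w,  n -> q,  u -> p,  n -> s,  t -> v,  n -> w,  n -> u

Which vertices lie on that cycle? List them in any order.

DFS with gray/black marking from u:
u gray
  p gray
  p black
  s gray
    o gray
      r gray
        r→u: u is gray → back edge
Back edge closes the cycle u → s → o → r → u; its vertices are {o, r, s, u}.

o, r, s, u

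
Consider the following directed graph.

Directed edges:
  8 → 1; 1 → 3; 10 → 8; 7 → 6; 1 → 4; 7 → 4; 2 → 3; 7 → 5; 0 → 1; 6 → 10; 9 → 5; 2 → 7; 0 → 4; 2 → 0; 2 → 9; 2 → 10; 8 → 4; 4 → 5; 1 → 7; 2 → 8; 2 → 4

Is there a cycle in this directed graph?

Yes

DFS with white/gray/black marking, starting from 5:
5 gray
5 black
0 gray
  1 gray
    4 gray
      4→5: 5 black — skip
    4 black
    7 gray
      7→5: 5 black — skip
      6 gray
        10 gray
          8 gray
            8→1: 1 is gray → back edge
Back edge found, so a cycle exists: 1 → 7 → 6 → 10 → 8 → 1.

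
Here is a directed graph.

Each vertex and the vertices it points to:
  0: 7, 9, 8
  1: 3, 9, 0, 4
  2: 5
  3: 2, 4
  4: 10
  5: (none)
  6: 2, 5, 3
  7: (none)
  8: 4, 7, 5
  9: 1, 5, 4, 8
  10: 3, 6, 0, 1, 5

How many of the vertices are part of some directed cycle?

A vertex is on a directed cycle iff it belongs to a strongly connected component of size ≥ 2 (or has a self-loop).
The vertices on cycles are {0, 1, 3, 4, 6, 8, 9, 10} — 8 in total.

8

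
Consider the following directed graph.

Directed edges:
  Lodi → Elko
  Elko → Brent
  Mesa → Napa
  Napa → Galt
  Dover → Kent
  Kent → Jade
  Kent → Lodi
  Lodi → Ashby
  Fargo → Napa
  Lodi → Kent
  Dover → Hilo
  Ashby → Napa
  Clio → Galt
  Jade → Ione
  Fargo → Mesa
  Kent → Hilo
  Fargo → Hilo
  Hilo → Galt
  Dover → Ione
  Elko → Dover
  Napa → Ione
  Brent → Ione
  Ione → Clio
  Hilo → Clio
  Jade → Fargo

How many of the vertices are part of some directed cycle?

A vertex is on a directed cycle iff it belongs to a strongly connected component of size ≥ 2 (or has a self-loop).
The vertices on cycles are {Elko, Kent, Lodi, Dover} — 4 in total.

4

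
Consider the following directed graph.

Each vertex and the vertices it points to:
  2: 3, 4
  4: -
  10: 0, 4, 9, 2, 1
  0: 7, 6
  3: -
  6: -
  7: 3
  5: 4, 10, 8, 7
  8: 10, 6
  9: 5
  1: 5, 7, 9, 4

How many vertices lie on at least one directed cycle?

5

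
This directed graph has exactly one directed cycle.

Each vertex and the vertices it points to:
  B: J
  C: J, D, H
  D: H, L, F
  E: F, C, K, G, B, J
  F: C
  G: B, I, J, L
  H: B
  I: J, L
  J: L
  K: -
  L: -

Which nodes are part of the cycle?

DFS with gray/black marking from F:
F gray
  C gray
    J gray
      L gray
      L black
    J black
    D gray
      H gray
        B gray
          B→J: J black — skip
        B black
      H black
      D→L: L black — skip
      D→F: F is gray → back edge
Back edge closes the cycle F → C → D → F; its vertices are {C, D, F}.

C, D, F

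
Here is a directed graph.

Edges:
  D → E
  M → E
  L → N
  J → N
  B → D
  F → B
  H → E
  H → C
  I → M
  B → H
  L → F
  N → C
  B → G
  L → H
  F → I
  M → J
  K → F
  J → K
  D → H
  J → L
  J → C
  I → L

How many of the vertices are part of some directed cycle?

6

A vertex is on a directed cycle iff it belongs to a strongly connected component of size ≥ 2 (or has a self-loop).
The vertices on cycles are {F, I, J, K, L, M} — 6 in total.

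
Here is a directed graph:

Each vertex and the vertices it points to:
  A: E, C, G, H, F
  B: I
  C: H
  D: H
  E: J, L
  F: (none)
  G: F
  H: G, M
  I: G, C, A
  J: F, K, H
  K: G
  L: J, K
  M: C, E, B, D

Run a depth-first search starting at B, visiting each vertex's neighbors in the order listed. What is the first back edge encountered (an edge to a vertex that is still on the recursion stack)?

M→C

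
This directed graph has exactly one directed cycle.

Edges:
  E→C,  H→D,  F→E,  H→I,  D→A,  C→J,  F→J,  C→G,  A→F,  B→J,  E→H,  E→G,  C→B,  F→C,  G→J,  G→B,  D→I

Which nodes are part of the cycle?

A, D, E, F, H

DFS with gray/black marking from F:
F gray
  C gray
    J gray
    J black
    B gray
      B→J: J black — skip
    B black
    G gray
      G→J: J black — skip
      G→B: B black — skip
    G black
  C black
  E gray
    H gray
      D gray
        A gray
          A→F: F is gray → back edge
Back edge closes the cycle F → E → H → D → A → F; its vertices are {A, D, E, F, H}.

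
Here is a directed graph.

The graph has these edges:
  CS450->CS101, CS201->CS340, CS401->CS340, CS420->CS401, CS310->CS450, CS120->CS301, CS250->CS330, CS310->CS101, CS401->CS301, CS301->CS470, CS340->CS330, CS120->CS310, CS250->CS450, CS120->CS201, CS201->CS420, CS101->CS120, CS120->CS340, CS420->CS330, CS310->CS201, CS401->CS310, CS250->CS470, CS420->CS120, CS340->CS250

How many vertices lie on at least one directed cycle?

9

A vertex is on a directed cycle iff it belongs to a strongly connected component of size ≥ 2 (or has a self-loop).
The vertices on cycles are {CS101, CS120, CS201, CS250, CS310, CS340, CS401, CS420, CS450} — 9 in total.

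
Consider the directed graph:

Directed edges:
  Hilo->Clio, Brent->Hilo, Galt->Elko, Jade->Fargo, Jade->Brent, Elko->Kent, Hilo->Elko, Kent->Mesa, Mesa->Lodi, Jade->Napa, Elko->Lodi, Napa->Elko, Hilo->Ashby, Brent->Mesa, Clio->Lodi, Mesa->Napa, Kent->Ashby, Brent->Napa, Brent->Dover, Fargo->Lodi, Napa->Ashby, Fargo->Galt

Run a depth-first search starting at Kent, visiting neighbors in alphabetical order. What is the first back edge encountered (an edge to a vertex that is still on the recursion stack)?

Elko→Kent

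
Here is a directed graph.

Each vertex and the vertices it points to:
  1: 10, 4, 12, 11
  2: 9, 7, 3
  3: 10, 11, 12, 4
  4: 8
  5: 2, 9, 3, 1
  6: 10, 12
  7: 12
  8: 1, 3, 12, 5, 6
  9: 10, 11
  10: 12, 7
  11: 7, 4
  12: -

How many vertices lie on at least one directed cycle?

A vertex is on a directed cycle iff it belongs to a strongly connected component of size ≥ 2 (or has a self-loop).
The vertices on cycles are {1, 2, 3, 4, 5, 8, 9, 11} — 8 in total.

8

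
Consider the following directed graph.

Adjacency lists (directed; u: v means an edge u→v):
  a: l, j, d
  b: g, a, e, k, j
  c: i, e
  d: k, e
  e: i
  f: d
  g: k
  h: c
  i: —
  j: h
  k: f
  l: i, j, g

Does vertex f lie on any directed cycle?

Yes

f is on a cycle iff f can reach itself via ≥1 edge.
f → d → k → f — yes.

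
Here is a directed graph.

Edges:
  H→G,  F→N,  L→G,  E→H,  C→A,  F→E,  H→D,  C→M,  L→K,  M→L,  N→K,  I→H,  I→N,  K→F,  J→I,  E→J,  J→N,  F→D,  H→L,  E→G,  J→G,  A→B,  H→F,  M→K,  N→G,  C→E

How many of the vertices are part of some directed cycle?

8

A vertex is on a directed cycle iff it belongs to a strongly connected component of size ≥ 2 (or has a self-loop).
The vertices on cycles are {E, F, H, I, J, K, L, N} — 8 in total.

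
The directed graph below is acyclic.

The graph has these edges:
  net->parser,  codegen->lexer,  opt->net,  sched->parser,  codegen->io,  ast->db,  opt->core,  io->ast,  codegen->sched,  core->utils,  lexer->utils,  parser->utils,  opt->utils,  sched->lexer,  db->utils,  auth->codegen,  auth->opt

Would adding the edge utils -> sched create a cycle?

Adding utils→sched creates a cycle iff sched can already reach utils.
Path from sched: sched → parser → utils.
So sched → … → utils → sched is a cycle.

Yes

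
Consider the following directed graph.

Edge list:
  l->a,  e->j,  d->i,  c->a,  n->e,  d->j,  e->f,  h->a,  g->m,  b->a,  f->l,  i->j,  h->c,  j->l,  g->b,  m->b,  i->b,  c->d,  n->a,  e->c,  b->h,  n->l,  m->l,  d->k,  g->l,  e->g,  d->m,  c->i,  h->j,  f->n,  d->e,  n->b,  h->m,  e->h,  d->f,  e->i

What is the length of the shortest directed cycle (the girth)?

3

For each vertex v, BFS finds the shortest path from v back to v.
The shortest such closed walk is d → e → c → d, length 3.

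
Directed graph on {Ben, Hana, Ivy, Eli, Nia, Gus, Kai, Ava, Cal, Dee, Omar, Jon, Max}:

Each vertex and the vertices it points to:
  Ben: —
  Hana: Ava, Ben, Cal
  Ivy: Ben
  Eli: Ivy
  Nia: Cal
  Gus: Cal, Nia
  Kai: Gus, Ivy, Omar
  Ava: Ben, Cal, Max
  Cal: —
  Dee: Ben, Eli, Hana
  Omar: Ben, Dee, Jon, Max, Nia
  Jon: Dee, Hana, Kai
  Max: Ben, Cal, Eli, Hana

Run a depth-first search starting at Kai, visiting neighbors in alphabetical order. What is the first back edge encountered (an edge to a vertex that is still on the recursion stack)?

Max->Hana

DFS from Kai (visiting neighbors in alphabetical order); mark gray on enter, black on exit:
Kai gray
  Gus gray
    Cal gray
    Cal black
    Nia gray
      Nia→Cal: Cal black — skip
    Nia black
  Gus black
  Ivy gray
    Ben gray
    Ben black
  Ivy black
  Omar gray
    Omar→Ben: Ben black — skip
    Dee gray
      Dee→Ben: Ben black — skip
      Eli gray
        Eli→Ivy: Ivy black — skip
      Eli black
      Hana gray
        Ava gray
          Ava→Ben: Ben black — skip
          Ava→Cal: Cal black — skip
          Max gray
            Max→Ben: Ben black — skip
            Max→Cal: Cal black — skip
            Max→Eli: Eli black — skip
            Max→Hana: Hana is gray → back edge
First back edge: Max → Hana.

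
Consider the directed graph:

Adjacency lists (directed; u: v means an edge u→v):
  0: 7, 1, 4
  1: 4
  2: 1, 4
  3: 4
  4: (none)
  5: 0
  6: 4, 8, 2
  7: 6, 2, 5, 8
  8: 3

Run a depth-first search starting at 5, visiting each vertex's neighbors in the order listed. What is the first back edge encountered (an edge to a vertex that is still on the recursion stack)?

7→5

DFS from 5 (visiting each vertex's neighbors in the order listed); mark gray on enter, black on exit:
5 gray
  0 gray
    7 gray
      6 gray
        4 gray
        4 black
        8 gray
          3 gray
            3→4: 4 black — skip
          3 black
        8 black
        2 gray
          1 gray
            1→4: 4 black — skip
          1 black
          2→4: 4 black — skip
        2 black
      6 black
      7→2: 2 black — skip
      7→5: 5 is gray → back edge
First back edge: 7 → 5.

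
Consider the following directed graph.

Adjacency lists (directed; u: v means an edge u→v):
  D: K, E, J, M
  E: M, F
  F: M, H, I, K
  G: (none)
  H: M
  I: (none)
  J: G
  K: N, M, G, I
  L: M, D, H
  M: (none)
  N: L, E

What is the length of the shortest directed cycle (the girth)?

For each vertex v, BFS finds the shortest path from v back to v.
The shortest such closed walk is K → N → E → F → K, length 4.

4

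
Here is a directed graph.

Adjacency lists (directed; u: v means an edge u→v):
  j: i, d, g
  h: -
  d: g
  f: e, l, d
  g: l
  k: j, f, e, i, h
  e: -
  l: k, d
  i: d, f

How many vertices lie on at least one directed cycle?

7

A vertex is on a directed cycle iff it belongs to a strongly connected component of size ≥ 2 (or has a self-loop).
The vertices on cycles are {d, f, g, i, j, k, l} — 7 in total.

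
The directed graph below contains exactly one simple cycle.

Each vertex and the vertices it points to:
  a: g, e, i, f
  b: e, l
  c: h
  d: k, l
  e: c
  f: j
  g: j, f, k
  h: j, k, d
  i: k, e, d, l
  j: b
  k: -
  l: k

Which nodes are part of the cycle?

b, c, e, h, j

DFS with gray/black marking from e:
e gray
  c gray
    h gray
      j gray
        b gray
          b→e: e is gray → back edge
Back edge closes the cycle e → c → h → j → b → e; its vertices are {b, c, e, h, j}.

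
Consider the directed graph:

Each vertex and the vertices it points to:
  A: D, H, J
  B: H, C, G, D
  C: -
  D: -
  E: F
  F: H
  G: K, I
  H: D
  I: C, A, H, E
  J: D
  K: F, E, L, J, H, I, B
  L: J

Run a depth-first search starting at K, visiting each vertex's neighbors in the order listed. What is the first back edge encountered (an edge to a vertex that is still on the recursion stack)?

DFS from K (visiting each vertex's neighbors in the order listed); mark gray on enter, black on exit:
K gray
  F gray
    H gray
      D gray
      D black
    H black
  F black
  E gray
    E→F: F black — skip
  E black
  L gray
    J gray
      J→D: D black — skip
    J black
  L black
  K→J: J black — skip
  K→H: H black — skip
  I gray
    C gray
    C black
    A gray
      A→D: D black — skip
      A→H: H black — skip
      A→J: J black — skip
    A black
    I→H: H black — skip
    I→E: E black — skip
  I black
  B gray
    B→H: H black — skip
    B→C: C black — skip
    G gray
      G→K: K is gray → back edge
First back edge: G → K.

G->K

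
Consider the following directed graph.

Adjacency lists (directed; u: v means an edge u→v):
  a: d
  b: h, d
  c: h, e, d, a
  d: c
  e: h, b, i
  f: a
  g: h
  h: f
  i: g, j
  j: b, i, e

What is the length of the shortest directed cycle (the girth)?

2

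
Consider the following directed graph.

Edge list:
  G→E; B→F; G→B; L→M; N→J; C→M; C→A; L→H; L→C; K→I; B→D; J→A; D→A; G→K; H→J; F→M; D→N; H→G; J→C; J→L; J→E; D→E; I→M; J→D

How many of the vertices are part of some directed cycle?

7

A vertex is on a directed cycle iff it belongs to a strongly connected component of size ≥ 2 (or has a self-loop).
The vertices on cycles are {B, D, G, H, J, L, N} — 7 in total.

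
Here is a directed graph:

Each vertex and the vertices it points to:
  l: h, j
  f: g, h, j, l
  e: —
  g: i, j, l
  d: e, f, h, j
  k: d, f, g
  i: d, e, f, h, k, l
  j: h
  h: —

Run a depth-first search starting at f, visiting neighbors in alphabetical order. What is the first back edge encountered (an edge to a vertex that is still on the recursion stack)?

d→f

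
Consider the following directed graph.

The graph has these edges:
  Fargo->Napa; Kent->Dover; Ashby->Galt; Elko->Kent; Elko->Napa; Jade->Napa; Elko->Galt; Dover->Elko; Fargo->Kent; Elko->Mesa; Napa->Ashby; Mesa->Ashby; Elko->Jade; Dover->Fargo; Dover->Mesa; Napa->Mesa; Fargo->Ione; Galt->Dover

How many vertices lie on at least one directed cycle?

9

A vertex is on a directed cycle iff it belongs to a strongly connected component of size ≥ 2 (or has a self-loop).
The vertices on cycles are {Elko, Galt, Jade, Kent, Mesa, Napa, Ashby, Dover, Fargo} — 9 in total.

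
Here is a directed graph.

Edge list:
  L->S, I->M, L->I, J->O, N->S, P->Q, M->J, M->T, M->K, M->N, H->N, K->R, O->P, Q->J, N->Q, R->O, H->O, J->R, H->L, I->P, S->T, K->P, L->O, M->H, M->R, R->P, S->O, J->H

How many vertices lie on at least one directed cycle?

A vertex is on a directed cycle iff it belongs to a strongly connected component of size ≥ 2 (or has a self-loop).
The vertices on cycles are {H, I, J, K, L, M, N, O, P, Q, R, S} — 12 in total.

12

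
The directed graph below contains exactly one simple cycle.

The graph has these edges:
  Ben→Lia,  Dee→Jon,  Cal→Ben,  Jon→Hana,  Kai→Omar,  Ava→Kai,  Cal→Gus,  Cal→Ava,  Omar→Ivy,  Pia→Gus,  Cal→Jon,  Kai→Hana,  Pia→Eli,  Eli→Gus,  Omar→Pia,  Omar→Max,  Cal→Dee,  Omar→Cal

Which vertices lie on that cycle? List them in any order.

Ava, Cal, Kai, Omar

DFS with gray/black marking from Omar:
Omar gray
  Pia gray
    Eli gray
      Gus gray
      Gus black
    Eli black
    Pia→Gus: Gus black — skip
  Pia black
  Cal gray
    Cal→Gus: Gus black — skip
    Ava gray
      Kai gray
        Kai→Omar: Omar is gray → back edge
Back edge closes the cycle Omar → Cal → Ava → Kai → Omar; its vertices are {Ava, Cal, Kai, Omar}.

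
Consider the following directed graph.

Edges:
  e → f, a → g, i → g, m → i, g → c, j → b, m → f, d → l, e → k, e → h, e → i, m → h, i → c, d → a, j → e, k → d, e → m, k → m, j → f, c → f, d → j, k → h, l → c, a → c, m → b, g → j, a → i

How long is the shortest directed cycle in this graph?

4

For each vertex v, BFS finds the shortest path from v back to v.
The shortest such closed walk is e → k → d → j → e, length 4.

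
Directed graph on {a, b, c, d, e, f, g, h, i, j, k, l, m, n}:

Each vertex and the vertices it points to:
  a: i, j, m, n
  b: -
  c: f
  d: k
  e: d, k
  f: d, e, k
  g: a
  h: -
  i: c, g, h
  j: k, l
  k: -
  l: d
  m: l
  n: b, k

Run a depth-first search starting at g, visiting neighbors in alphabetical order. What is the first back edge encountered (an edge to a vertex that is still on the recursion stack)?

i→g

DFS from g (visiting neighbors in alphabetical order); mark gray on enter, black on exit:
g gray
  a gray
    i gray
      c gray
        f gray
          d gray
            k gray
            k black
          d black
          e gray
            e→d: d black — skip
            e→k: k black — skip
          e black
          f→k: k black — skip
        f black
      c black
      i→g: g is gray → back edge
First back edge: i → g.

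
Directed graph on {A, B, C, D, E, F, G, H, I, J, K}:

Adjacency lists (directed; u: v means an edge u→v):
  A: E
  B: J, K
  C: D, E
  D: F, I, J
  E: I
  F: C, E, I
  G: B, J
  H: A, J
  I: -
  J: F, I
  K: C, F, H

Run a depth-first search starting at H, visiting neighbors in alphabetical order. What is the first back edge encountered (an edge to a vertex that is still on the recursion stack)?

D->F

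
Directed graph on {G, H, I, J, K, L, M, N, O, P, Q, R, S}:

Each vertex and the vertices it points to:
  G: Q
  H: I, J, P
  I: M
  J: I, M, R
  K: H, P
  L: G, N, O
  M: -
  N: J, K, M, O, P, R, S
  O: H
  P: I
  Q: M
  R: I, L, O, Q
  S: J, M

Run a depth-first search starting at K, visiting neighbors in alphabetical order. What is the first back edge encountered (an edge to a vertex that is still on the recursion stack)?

N->J

DFS from K (visiting neighbors in alphabetical order); mark gray on enter, black on exit:
K gray
  H gray
    I gray
      M gray
      M black
    I black
    J gray
      J→I: I black — skip
      J→M: M black — skip
      R gray
        R→I: I black — skip
        L gray
          G gray
            Q gray
              Q→M: M black — skip
            Q black
          G black
          N gray
            N→J: J is gray → back edge
First back edge: N → J.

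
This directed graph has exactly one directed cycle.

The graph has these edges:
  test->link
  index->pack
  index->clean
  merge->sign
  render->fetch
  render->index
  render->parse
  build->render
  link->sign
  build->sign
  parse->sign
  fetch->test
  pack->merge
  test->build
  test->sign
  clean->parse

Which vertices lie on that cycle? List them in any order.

test, build, fetch, render

DFS with gray/black marking from render:
render gray
  fetch gray
    test gray
      sign gray
      sign black
      link gray
        link→sign: sign black — skip
      link black
      build gray
        build→render: render is gray → back edge
Back edge closes the cycle render → fetch → test → build → render; its vertices are {test, build, fetch, render}.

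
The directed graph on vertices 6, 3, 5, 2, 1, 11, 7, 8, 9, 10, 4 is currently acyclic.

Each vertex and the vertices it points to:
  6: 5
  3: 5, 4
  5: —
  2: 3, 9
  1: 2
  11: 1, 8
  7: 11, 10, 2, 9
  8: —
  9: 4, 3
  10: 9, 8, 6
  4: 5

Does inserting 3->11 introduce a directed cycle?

Adding 3→11 creates a cycle iff 11 can already reach 3.
Path from 11: 11 → 1 → 2 → 3.
So 11 → … → 3 → 11 is a cycle.

Yes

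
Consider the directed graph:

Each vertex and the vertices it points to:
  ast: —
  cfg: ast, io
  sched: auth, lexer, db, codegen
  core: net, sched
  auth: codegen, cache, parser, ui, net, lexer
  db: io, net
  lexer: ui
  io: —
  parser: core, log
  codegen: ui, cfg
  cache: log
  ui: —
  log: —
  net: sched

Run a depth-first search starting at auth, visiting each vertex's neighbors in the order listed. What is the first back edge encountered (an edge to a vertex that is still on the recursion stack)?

sched→auth

DFS from auth (visiting each vertex's neighbors in the order listed); mark gray on enter, black on exit:
auth gray
  codegen gray
    ui gray
    ui black
    cfg gray
      ast gray
      ast black
      io gray
      io black
    cfg black
  codegen black
  cache gray
    log gray
    log black
  cache black
  parser gray
    core gray
      net gray
        sched gray
          sched→auth: auth is gray → back edge
First back edge: sched → auth.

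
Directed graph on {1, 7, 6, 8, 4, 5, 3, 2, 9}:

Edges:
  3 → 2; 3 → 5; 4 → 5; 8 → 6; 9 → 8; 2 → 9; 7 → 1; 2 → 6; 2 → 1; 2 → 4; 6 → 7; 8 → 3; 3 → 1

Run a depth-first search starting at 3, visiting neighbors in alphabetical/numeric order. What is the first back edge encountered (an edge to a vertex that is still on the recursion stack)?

8->3

DFS from 3 (visiting neighbors in alphabetical/numeric order); mark gray on enter, black on exit:
3 gray
  1 gray
  1 black
  2 gray
    2→1: 1 black — skip
    4 gray
      5 gray
      5 black
    4 black
    6 gray
      7 gray
        7→1: 1 black — skip
      7 black
    6 black
    9 gray
      8 gray
        8→3: 3 is gray → back edge
First back edge: 8 → 3.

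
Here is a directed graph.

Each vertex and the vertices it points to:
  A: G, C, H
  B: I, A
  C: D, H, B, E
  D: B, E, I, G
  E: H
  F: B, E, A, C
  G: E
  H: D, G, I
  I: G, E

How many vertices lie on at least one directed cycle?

8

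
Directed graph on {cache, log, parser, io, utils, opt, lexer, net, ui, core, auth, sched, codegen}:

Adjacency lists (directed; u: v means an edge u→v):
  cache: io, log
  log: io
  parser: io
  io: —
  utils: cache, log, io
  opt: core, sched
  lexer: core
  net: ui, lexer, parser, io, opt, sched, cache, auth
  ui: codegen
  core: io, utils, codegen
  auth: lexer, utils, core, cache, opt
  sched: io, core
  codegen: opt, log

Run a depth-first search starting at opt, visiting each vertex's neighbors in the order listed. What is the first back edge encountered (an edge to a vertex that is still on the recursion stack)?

DFS from opt (visiting each vertex's neighbors in the order listed); mark gray on enter, black on exit:
opt gray
  core gray
    io gray
    io black
    utils gray
      cache gray
        cache→io: io black — skip
        log gray
          log→io: io black — skip
        log black
      cache black
      utils→log: log black — skip
      utils→io: io black — skip
    utils black
    codegen gray
      codegen→opt: opt is gray → back edge
First back edge: codegen → opt.

codegen→opt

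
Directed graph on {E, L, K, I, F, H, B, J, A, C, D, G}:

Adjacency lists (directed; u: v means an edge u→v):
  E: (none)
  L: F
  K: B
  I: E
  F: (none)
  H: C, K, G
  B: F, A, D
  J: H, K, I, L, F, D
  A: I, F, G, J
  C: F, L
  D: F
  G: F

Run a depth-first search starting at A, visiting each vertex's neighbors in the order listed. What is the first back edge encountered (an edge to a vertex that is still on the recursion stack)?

DFS from A (visiting each vertex's neighbors in the order listed); mark gray on enter, black on exit:
A gray
  I gray
    E gray
    E black
  I black
  F gray
  F black
  G gray
    G→F: F black — skip
  G black
  J gray
    H gray
      C gray
        C→F: F black — skip
        L gray
          L→F: F black — skip
        L black
      C black
      K gray
        B gray
          B→F: F black — skip
          B→A: A is gray → back edge
First back edge: B → A.

B→A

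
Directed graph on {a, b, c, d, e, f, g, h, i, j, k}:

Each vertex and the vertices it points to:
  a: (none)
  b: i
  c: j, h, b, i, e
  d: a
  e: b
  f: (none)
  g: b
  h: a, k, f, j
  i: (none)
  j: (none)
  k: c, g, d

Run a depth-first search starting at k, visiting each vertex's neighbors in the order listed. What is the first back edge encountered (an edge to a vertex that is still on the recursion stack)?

h->k

DFS from k (visiting each vertex's neighbors in the order listed); mark gray on enter, black on exit:
k gray
  c gray
    j gray
    j black
    h gray
      a gray
      a black
      h→k: k is gray → back edge
First back edge: h → k.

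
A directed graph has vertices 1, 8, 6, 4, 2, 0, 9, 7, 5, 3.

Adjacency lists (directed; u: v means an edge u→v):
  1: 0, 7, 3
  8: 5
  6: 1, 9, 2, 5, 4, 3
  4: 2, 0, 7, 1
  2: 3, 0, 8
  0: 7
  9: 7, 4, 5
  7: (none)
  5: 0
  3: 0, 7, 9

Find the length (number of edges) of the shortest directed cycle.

For each vertex v, BFS finds the shortest path from v back to v.
The shortest such closed walk is 2 → 3 → 9 → 4 → 2, length 4.

4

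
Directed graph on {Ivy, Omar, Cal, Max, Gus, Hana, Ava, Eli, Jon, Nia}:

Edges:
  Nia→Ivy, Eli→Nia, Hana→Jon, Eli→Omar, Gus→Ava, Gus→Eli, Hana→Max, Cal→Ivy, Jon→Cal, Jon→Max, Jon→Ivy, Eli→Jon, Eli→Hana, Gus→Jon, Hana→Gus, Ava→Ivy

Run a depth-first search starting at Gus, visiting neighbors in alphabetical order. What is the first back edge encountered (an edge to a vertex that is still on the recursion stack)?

Hana->Gus

DFS from Gus (visiting neighbors in alphabetical order); mark gray on enter, black on exit:
Gus gray
  Ava gray
    Ivy gray
    Ivy black
  Ava black
  Eli gray
    Hana gray
      Hana→Gus: Gus is gray → back edge
First back edge: Hana → Gus.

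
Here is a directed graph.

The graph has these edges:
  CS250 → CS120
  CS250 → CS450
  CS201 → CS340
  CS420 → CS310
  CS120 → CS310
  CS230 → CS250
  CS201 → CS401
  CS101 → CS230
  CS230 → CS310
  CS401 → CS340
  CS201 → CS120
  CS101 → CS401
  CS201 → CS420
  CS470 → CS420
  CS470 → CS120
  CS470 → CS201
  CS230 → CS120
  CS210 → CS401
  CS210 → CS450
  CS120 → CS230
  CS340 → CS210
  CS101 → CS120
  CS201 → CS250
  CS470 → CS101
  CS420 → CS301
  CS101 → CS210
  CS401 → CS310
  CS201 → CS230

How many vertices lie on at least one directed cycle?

6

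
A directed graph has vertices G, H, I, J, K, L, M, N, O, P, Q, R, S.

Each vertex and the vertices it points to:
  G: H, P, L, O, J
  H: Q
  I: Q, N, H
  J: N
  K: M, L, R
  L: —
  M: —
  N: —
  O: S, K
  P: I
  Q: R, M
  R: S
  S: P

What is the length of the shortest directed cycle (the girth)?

5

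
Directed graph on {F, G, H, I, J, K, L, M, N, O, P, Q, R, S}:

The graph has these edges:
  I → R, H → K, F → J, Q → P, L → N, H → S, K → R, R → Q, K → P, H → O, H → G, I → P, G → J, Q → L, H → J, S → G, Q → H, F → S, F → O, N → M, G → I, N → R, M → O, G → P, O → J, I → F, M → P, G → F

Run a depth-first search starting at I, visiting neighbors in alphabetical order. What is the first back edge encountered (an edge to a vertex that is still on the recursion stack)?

DFS from I (visiting neighbors in alphabetical order); mark gray on enter, black on exit:
I gray
  F gray
    J gray
    J black
    O gray
      O→J: J black — skip
    O black
    S gray
      G gray
        G→F: F is gray → back edge
First back edge: G → F.

G→F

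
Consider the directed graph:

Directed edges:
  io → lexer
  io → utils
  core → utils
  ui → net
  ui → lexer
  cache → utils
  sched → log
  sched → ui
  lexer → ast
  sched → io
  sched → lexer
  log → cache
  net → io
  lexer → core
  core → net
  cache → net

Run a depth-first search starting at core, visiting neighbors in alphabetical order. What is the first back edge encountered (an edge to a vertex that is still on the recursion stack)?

lexer→core

DFS from core (visiting neighbors in alphabetical order); mark gray on enter, black on exit:
core gray
  net gray
    io gray
      lexer gray
        ast gray
        ast black
        lexer→core: core is gray → back edge
First back edge: lexer → core.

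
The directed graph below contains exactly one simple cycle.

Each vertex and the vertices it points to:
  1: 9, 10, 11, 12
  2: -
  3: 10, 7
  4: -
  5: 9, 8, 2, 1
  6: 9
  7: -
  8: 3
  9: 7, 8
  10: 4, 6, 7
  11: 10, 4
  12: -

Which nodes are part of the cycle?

DFS with gray/black marking from 9:
9 gray
  7 gray
  7 black
  8 gray
    3 gray
      10 gray
        4 gray
        4 black
        6 gray
          6→9: 9 is gray → back edge
Back edge closes the cycle 9 → 8 → 3 → 10 → 6 → 9; its vertices are {3, 6, 8, 9, 10}.

3, 6, 8, 9, 10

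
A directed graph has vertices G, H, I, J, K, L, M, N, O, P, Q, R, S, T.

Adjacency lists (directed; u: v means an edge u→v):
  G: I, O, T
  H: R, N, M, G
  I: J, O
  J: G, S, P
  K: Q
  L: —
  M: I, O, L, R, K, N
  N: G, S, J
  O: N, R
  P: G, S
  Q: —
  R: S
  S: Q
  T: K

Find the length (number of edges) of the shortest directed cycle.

For each vertex v, BFS finds the shortest path from v back to v.
The shortest such closed walk is G → O → N → G, length 3.

3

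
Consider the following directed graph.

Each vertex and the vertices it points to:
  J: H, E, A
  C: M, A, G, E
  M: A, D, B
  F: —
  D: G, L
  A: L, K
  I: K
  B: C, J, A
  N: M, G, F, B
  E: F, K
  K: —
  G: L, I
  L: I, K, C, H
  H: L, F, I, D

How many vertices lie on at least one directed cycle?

9

A vertex is on a directed cycle iff it belongs to a strongly connected component of size ≥ 2 (or has a self-loop).
The vertices on cycles are {A, B, C, D, G, H, J, L, M} — 9 in total.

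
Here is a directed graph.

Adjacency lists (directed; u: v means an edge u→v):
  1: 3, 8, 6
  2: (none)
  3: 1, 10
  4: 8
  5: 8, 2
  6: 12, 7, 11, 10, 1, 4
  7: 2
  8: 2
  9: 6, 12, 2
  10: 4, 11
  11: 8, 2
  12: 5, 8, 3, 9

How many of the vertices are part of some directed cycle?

A vertex is on a directed cycle iff it belongs to a strongly connected component of size ≥ 2 (or has a self-loop).
The vertices on cycles are {1, 3, 6, 9, 12} — 5 in total.

5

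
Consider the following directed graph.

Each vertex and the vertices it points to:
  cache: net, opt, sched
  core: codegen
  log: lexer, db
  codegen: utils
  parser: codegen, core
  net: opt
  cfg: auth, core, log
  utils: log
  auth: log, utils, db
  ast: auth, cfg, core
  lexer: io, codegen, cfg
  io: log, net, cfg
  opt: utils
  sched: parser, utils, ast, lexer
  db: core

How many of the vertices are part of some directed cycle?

11

A vertex is on a directed cycle iff it belongs to a strongly connected component of size ≥ 2 (or has a self-loop).
The vertices on cycles are {db, io, cfg, log, net, opt, auth, core, lexer, utils, codegen} — 11 in total.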